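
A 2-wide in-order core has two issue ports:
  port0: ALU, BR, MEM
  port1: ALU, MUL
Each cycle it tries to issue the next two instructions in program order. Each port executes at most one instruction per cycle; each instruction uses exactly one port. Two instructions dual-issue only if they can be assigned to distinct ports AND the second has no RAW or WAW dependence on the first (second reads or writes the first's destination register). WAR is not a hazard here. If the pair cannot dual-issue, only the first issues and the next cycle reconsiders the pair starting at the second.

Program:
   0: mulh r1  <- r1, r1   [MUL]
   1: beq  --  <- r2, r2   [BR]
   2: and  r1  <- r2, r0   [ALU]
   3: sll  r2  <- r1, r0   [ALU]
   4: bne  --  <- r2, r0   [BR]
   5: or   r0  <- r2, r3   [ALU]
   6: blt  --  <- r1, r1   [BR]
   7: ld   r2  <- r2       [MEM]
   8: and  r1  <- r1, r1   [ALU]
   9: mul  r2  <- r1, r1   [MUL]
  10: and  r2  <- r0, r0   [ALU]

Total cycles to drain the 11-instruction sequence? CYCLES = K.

CYCLES = 8

  cy0 -> i0&i1 (mulh.MUL beq.BR) 2-wide
  cy1 -> i2 (and.ALU) RAW r1
  cy2 -> i3 (sll.ALU) RAW r2
  cy3 -> i4&i5 (bne.BR or.ALU) 2-wide
  cy4 -> i6 (blt.BR) no-port BR/MEM
  cy5 -> i7&i8 (ld.MEM and.ALU) 2-wide
  cy6 -> i9 (mul.MUL) WAW r2
  cy7 -> i10 (and.ALU) tail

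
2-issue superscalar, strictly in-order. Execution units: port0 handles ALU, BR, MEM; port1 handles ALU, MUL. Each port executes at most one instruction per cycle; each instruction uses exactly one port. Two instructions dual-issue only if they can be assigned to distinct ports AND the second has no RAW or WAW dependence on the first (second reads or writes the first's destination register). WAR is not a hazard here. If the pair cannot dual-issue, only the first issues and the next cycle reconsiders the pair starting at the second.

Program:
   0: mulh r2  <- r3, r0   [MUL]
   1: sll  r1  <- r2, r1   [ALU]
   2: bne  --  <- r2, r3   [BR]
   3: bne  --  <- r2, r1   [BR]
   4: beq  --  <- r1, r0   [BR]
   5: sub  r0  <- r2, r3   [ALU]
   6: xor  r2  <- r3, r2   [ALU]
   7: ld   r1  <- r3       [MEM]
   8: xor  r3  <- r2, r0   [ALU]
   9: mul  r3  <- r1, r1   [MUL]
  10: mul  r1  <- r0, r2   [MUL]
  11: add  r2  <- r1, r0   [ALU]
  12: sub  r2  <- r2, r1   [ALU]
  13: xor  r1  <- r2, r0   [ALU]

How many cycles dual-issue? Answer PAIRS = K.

#0 head=0: mulh i0 RAW r2
#1 head=1: sll/bne i1+i2 2-wide
#2 head=3: bne i3 no-port BR/BR
#3 head=4: beq/sub i4+i5 2-wide
#4 head=6: xor/ld i6+i7 2-wide
#5 head=8: xor i8 WAW r3
#6 head=9: mul i9 no-port MUL/MUL
#7 head=10: mul i10 RAW r1
#8 head=11: add i11 RAW+WAW r2
#9 head=12: sub i12 RAW r2
#10 head=13: xor i13 tail

PAIRS = 3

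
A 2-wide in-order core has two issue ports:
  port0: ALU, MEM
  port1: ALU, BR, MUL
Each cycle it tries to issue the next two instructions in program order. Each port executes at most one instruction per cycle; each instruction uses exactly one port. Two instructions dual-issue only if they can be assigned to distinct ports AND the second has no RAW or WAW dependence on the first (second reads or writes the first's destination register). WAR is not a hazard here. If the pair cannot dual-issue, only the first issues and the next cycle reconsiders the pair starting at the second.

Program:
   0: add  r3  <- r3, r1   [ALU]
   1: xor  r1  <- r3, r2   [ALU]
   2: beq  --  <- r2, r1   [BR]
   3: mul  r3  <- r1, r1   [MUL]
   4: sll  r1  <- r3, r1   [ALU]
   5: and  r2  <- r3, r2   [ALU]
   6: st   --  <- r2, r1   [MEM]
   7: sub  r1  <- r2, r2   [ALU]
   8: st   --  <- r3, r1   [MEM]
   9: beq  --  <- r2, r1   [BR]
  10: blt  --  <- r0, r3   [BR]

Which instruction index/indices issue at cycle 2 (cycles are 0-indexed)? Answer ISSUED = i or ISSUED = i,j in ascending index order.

c0: i0 add.ALU  RAW r3
c1: i1 xor.ALU  RAW r1
c2: i2 beq.BR  no-port BR/MUL
c3: i3 mul.MUL  RAW r3
c4: i4+i5 sll.ALU/and.ALU  2-wide
c5: i6+i7 st.MEM/sub.ALU  2-wide
c6: i8+i9 st.MEM/beq.BR  2-wide
c7: i10 blt.BR  tail

ISSUED = 2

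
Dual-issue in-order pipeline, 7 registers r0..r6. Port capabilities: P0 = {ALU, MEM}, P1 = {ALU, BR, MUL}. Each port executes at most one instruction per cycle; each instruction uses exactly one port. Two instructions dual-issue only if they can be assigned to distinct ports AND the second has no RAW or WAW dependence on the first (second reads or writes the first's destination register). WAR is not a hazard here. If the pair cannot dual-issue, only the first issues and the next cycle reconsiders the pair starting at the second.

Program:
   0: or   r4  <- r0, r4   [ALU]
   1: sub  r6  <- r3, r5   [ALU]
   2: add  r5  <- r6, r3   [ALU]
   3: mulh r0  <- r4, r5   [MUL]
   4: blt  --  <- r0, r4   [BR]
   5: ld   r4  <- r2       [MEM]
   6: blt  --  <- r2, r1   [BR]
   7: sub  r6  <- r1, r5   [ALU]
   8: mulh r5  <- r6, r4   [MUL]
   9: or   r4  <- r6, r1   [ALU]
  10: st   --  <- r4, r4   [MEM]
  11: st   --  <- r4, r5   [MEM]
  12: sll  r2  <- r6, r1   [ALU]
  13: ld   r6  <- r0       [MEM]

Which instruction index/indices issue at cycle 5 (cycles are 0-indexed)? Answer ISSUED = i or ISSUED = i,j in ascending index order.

c0: i0&i1 or+sub  dual
c1: i2 add  RAW r5
c2: i3 mulh  no-port MUL/BR
c3: i4&i5 blt+ld  dual
c4: i6&i7 blt+sub  dual
c5: i8&i9 mulh+or  dual
c6: i10 st  no-port MEM/MEM
c7: i11&i12 st+sll  dual
c8: i13 ld  tail

ISSUED = 8,9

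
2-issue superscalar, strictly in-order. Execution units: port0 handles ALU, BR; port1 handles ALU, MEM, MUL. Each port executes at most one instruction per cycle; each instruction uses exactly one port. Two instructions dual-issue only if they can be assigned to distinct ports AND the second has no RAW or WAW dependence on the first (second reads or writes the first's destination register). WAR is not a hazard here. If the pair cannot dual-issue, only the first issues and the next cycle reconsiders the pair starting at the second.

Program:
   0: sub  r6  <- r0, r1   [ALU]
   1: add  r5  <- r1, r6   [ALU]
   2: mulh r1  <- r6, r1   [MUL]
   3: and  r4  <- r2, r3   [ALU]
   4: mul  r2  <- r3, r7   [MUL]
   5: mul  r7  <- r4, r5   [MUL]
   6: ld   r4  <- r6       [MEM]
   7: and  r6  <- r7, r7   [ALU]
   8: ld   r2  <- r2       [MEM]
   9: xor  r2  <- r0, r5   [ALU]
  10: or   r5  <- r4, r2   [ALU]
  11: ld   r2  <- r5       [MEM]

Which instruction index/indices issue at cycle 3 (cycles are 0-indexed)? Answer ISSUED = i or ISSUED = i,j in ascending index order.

ISSUED = 5

t=0 i0:sub.ALU ; RAW r6
t=1 i1&i2:add.ALU+mulh.MUL ; 2-wide
t=2 i3&i4:and.ALU+mul.MUL ; 2-wide
t=3 i5:mul.MUL ; no-port MUL/MEM
t=4 i6&i7:ld.MEM+and.ALU ; 2-wide
t=5 i8:ld.MEM ; WAW r2
t=6 i9:xor.ALU ; RAW r2
t=7 i10:or.ALU ; RAW r5
t=8 i11:ld.MEM ; tail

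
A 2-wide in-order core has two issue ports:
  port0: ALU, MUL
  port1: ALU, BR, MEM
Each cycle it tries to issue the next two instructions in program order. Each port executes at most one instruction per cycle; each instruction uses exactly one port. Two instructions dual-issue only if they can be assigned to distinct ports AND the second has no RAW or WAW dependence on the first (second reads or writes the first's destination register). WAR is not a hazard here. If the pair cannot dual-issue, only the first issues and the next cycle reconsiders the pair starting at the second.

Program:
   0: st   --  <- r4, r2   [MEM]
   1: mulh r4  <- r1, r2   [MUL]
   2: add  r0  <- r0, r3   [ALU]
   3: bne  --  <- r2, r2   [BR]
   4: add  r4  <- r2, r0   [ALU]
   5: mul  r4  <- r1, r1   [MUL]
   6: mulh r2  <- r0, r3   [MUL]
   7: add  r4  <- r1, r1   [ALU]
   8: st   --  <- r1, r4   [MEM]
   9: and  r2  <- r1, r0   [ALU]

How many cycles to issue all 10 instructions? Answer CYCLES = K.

[0] i0&i1  st+mulh  -- pair
[1] i2&i3  add+bne  -- pair
[2] i4  add  -- WAW r4
[3] i5  mul  -- no-port MUL/MUL
[4] i6&i7  mulh+add  -- pair
[5] i8&i9  st+and  -- pair

CYCLES = 6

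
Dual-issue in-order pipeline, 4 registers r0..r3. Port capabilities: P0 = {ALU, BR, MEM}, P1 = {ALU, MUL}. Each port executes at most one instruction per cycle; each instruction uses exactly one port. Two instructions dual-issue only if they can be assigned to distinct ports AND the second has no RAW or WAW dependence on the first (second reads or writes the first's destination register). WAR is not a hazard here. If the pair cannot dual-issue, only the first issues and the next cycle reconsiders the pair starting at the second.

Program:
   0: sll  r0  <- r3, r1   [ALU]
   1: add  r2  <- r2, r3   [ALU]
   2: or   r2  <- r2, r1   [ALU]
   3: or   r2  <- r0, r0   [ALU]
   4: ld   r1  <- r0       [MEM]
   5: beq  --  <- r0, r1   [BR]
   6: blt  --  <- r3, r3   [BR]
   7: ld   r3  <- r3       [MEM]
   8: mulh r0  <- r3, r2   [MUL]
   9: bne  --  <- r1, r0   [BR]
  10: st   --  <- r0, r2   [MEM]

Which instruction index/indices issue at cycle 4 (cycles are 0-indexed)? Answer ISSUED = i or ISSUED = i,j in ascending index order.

ISSUED = 6

t=0 i0,i1:sll+add ; pair
t=1 i2:or ; WAW r2
t=2 i3,i4:or+ld ; pair
t=3 i5:beq ; no-port BR/BR
t=4 i6:blt ; no-port BR/MEM
t=5 i7:ld ; RAW r3
t=6 i8:mulh ; RAW r0
t=7 i9:bne ; no-port BR/MEM
t=8 i10:st ; tail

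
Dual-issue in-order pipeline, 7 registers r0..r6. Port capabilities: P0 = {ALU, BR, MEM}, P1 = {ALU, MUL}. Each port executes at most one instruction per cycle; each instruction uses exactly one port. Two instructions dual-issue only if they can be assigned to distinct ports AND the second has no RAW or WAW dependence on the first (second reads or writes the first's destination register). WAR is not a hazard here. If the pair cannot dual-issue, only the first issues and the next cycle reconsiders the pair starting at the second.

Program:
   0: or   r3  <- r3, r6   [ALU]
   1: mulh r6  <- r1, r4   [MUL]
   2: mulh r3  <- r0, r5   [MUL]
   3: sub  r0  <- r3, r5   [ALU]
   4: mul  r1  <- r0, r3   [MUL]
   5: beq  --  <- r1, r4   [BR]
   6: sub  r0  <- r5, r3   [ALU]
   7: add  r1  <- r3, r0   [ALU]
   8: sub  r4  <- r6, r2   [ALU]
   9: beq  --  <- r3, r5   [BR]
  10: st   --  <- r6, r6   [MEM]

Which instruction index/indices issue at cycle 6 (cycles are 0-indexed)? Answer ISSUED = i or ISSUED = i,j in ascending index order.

ISSUED = 9

c0: i0,i1 or.ALU/mulh.MUL  pair
c1: i2 mulh.MUL  RAW r3
c2: i3 sub.ALU  RAW r0
c3: i4 mul.MUL  RAW r1
c4: i5,i6 beq.BR/sub.ALU  pair
c5: i7,i8 add.ALU/sub.ALU  pair
c6: i9 beq.BR  no-port BR/MEM
c7: i10 st.MEM  tail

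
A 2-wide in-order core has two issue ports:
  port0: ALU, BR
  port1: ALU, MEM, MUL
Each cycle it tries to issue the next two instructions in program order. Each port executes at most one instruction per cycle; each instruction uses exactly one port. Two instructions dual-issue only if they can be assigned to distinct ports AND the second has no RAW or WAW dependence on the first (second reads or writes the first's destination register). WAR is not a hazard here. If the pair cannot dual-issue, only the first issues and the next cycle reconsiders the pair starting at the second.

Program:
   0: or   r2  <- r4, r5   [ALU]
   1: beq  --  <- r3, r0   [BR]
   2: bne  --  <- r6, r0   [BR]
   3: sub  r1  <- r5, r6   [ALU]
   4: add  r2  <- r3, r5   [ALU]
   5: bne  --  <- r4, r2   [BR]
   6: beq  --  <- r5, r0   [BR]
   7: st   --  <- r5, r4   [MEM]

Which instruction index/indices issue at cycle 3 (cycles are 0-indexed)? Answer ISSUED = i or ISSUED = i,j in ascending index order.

ISSUED = 5

[0] i0&i1  or/beq  -- 2-wide
[1] i2&i3  bne/sub  -- 2-wide
[2] i4  add  -- RAW r2
[3] i5  bne  -- no-port BR/BR
[4] i6&i7  beq/st  -- 2-wide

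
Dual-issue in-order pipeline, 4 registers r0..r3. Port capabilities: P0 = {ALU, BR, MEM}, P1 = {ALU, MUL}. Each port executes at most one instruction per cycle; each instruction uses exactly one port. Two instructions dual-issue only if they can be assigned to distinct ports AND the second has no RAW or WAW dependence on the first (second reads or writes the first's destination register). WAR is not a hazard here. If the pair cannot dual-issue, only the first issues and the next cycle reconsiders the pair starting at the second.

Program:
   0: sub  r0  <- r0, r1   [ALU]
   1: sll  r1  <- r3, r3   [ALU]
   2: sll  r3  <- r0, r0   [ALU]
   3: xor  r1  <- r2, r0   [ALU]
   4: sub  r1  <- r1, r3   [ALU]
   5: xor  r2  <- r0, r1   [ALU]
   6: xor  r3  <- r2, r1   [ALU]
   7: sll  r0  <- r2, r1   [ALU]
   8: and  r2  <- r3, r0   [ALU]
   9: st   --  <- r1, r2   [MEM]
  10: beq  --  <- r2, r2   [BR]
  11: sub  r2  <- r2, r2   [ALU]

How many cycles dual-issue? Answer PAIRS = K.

[0] i0&i1  sub/sll  -- pair
[1] i2&i3  sll/xor  -- pair
[2] i4  sub  -- RAW r1
[3] i5  xor  -- RAW r2
[4] i6&i7  xor/sll  -- pair
[5] i8  and  -- RAW r2
[6] i9  st  -- no-port MEM/BR
[7] i10&i11  beq/sub  -- pair

PAIRS = 4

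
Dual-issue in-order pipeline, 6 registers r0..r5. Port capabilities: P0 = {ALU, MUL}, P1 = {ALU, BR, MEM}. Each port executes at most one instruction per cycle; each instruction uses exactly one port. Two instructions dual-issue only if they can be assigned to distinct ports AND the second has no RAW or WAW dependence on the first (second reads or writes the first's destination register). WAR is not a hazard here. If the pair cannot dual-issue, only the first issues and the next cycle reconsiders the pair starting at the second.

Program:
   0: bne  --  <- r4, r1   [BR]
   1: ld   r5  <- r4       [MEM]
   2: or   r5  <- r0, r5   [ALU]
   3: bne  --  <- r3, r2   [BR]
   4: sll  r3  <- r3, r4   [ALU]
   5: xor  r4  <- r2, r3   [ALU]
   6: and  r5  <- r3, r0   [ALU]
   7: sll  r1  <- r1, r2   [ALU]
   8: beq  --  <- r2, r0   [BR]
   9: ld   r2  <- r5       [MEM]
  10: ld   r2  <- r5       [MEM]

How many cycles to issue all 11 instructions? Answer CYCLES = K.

[0] i0  bne  -- no-port BR/MEM
[1] i1  ld  -- RAW+WAW r5
[2] i2&i3  or;bne  -- 2-wide
[3] i4  sll  -- RAW r3
[4] i5&i6  xor;and  -- 2-wide
[5] i7&i8  sll;beq  -- 2-wide
[6] i9  ld  -- no-port MEM/MEM
[7] i10  ld  -- tail

CYCLES = 8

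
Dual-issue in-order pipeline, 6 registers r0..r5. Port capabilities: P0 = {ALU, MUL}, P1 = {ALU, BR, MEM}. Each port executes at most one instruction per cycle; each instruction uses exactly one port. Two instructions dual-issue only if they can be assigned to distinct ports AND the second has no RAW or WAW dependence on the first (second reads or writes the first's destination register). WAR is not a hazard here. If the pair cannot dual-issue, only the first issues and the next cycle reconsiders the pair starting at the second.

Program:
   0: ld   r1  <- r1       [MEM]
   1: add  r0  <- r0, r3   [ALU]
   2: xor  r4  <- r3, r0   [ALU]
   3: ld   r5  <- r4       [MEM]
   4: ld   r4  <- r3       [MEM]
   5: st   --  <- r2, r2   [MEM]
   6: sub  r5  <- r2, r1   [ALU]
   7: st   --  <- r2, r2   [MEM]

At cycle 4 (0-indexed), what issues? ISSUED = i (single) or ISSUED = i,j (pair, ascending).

#0 head=0: ld add i0+i1 2-wide
#1 head=2: xor i2 RAW r4
#2 head=3: ld i3 no-port MEM/MEM
#3 head=4: ld i4 no-port MEM/MEM
#4 head=5: st sub i5+i6 2-wide
#5 head=7: st i7 tail

ISSUED = 5,6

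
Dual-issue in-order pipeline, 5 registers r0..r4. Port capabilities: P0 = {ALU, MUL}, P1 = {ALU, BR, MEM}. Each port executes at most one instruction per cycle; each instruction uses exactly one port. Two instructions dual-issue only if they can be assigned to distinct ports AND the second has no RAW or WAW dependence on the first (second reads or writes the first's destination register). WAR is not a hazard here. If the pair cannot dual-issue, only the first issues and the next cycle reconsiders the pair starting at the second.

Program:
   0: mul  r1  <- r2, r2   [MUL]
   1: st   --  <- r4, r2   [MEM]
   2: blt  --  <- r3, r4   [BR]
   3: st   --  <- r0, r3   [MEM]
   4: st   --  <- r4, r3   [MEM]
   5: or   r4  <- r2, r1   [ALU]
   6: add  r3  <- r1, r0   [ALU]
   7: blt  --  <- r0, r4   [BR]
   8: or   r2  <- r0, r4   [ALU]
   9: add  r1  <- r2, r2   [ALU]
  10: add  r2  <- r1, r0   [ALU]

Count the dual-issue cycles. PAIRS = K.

  cy0 -> i0,i1 (mul/st) dual
  cy1 -> i2 (blt) no-port BR/MEM
  cy2 -> i3 (st) no-port MEM/MEM
  cy3 -> i4,i5 (st/or) dual
  cy4 -> i6,i7 (add/blt) dual
  cy5 -> i8 (or) RAW r2
  cy6 -> i9 (add) RAW r1
  cy7 -> i10 (add) tail

PAIRS = 3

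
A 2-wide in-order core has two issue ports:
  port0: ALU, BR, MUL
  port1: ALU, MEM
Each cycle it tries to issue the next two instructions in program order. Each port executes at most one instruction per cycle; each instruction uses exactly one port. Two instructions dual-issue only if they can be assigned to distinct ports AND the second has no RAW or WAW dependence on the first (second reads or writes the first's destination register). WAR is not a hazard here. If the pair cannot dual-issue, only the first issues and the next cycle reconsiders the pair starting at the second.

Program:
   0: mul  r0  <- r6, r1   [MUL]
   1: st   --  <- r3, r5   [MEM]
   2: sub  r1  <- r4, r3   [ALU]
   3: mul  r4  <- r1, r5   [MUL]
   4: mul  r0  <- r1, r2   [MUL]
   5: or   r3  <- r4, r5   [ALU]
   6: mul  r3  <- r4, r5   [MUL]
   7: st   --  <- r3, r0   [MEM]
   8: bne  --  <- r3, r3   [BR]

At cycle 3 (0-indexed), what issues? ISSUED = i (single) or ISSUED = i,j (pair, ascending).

ISSUED = 4,5

c0: i0/i1 mul/st  pair
c1: i2 sub  RAW r1
c2: i3 mul  no-port MUL/MUL
c3: i4/i5 mul/or  pair
c4: i6 mul  RAW r3
c5: i7/i8 st/bne  pair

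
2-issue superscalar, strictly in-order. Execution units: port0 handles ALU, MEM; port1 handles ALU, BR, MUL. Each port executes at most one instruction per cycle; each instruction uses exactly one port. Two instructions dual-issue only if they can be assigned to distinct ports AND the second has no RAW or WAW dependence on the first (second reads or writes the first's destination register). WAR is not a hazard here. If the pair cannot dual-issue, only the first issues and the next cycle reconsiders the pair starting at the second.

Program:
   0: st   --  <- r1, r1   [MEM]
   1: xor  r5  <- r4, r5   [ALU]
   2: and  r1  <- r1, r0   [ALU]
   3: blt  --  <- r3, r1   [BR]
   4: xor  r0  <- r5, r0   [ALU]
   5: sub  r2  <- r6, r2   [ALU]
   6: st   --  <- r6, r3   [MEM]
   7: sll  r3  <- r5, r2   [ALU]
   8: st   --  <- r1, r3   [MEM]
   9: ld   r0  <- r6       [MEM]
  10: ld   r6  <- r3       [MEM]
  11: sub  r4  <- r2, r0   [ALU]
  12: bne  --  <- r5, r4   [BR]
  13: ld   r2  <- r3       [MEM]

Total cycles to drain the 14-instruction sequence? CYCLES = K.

CYCLES = 9

t=0 i0/i1:st.MEM xor.ALU ; dual
t=1 i2:and.ALU ; RAW r1
t=2 i3/i4:blt.BR xor.ALU ; dual
t=3 i5/i6:sub.ALU st.MEM ; dual
t=4 i7:sll.ALU ; RAW r3
t=5 i8:st.MEM ; no-port MEM/MEM
t=6 i9:ld.MEM ; no-port MEM/MEM
t=7 i10/i11:ld.MEM sub.ALU ; dual
t=8 i12/i13:bne.BR ld.MEM ; dual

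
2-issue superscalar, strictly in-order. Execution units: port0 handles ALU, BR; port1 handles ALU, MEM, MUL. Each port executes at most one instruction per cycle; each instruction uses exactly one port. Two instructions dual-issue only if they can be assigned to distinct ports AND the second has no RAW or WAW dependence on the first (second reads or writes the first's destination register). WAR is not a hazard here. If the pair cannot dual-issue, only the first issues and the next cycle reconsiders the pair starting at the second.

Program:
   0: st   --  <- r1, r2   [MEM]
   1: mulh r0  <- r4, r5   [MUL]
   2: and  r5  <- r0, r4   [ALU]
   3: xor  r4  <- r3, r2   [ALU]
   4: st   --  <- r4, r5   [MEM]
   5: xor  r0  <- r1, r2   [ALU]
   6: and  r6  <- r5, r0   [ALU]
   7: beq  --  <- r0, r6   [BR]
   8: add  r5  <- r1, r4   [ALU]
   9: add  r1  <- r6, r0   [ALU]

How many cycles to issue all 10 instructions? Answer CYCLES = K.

t=0 i0:st ; no-port MEM/MUL
t=1 i1:mulh ; RAW r0
t=2 i2+i3:and xor ; pair
t=3 i4+i5:st xor ; pair
t=4 i6:and ; RAW r6
t=5 i7+i8:beq add ; pair
t=6 i9:add ; tail

CYCLES = 7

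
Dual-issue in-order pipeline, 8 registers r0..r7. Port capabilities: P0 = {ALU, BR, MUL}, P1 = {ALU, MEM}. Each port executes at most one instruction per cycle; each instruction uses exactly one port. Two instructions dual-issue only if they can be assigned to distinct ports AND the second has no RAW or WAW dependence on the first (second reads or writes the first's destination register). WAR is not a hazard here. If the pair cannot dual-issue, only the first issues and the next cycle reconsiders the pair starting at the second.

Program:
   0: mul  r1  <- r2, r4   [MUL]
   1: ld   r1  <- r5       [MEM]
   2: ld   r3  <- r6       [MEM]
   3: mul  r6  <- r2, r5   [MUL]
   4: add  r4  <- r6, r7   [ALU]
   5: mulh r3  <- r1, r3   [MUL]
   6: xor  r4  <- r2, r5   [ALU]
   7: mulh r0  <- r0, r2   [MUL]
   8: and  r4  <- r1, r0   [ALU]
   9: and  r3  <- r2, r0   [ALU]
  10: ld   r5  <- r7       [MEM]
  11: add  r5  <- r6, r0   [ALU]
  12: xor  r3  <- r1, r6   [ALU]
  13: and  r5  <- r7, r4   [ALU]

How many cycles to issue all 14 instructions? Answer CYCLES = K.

CYCLES = 9

c0: i0 mul.MUL  WAW r1
c1: i1 ld.MEM  no-port MEM/MEM
c2: i2+i3 ld.MEM;mul.MUL  pair
c3: i4+i5 add.ALU;mulh.MUL  pair
c4: i6+i7 xor.ALU;mulh.MUL  pair
c5: i8+i9 and.ALU;and.ALU  pair
c6: i10 ld.MEM  WAW r5
c7: i11+i12 add.ALU;xor.ALU  pair
c8: i13 and.ALU  tail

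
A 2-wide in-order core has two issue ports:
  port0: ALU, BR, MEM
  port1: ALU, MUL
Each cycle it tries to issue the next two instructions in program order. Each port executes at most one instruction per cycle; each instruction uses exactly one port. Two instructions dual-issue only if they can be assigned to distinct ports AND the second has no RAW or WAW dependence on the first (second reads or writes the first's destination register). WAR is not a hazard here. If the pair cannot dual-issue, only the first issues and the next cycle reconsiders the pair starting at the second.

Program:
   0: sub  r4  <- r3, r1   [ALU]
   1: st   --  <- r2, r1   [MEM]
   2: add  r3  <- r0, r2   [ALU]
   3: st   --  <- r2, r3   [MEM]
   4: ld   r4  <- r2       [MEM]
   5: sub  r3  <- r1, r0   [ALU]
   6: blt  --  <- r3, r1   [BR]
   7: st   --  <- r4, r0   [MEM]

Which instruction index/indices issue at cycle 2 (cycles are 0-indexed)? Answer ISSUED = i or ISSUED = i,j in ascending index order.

c0: i0/i1 sub;st  2-wide
c1: i2 add  RAW r3
c2: i3 st  no-port MEM/MEM
c3: i4/i5 ld;sub  2-wide
c4: i6 blt  no-port BR/MEM
c5: i7 st  tail

ISSUED = 3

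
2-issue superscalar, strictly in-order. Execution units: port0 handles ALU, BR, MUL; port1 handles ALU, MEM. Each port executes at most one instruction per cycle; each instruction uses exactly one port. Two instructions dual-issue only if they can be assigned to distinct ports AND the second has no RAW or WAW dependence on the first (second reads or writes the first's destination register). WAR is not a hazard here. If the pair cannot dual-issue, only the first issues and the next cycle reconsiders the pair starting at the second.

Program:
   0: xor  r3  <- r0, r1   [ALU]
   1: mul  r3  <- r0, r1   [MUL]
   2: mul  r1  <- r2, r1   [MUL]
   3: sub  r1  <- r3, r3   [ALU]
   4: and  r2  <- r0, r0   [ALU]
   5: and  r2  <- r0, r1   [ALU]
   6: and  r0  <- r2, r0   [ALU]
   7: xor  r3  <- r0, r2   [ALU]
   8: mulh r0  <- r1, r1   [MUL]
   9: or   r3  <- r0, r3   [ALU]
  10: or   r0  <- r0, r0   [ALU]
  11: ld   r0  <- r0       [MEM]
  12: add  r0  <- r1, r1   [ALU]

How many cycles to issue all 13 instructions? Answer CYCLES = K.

t=0 i0:xor.ALU ; WAW r3
t=1 i1:mul.MUL ; no-port MUL/MUL
t=2 i2:mul.MUL ; WAW r1
t=3 i3+i4:sub.ALU/and.ALU ; dual
t=4 i5:and.ALU ; RAW r2
t=5 i6:and.ALU ; RAW r0
t=6 i7+i8:xor.ALU/mulh.MUL ; dual
t=7 i9+i10:or.ALU/or.ALU ; dual
t=8 i11:ld.MEM ; WAW r0
t=9 i12:add.ALU ; tail

CYCLES = 10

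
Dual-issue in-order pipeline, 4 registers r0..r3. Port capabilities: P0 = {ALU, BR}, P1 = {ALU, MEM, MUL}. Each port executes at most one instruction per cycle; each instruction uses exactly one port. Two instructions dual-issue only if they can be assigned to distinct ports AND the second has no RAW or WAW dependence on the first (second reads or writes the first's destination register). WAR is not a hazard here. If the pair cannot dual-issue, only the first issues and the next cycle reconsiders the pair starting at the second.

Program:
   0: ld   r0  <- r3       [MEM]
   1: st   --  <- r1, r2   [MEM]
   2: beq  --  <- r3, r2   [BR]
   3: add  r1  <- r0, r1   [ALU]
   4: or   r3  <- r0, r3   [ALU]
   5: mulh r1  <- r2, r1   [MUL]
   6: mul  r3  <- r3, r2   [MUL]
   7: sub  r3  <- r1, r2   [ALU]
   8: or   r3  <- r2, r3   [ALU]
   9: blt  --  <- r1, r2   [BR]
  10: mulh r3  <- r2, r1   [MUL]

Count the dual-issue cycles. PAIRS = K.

#0 head=0: ld i0 no-port MEM/MEM
#1 head=1: st+beq i1+i2 pair
#2 head=3: add+or i3+i4 pair
#3 head=5: mulh i5 no-port MUL/MUL
#4 head=6: mul i6 WAW r3
#5 head=7: sub i7 RAW+WAW r3
#6 head=8: or+blt i8+i9 pair
#7 head=10: mulh i10 tail

PAIRS = 3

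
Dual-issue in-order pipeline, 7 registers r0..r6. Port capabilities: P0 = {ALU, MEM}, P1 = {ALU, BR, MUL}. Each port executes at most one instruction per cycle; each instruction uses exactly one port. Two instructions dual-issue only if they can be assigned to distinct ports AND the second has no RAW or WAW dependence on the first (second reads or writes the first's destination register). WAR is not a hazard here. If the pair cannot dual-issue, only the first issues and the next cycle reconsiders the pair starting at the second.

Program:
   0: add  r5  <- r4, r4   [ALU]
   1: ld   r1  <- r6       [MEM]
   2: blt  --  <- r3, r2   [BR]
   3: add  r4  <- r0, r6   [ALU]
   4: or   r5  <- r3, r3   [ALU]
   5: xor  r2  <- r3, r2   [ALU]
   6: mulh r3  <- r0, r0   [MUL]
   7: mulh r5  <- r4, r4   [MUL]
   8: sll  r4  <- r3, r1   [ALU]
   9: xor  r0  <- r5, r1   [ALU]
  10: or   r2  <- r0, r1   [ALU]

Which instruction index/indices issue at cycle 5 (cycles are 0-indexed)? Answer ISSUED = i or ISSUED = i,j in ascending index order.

ISSUED = 9

[0] i0,i1  add.ALU+ld.MEM  -- pair
[1] i2,i3  blt.BR+add.ALU  -- pair
[2] i4,i5  or.ALU+xor.ALU  -- pair
[3] i6  mulh.MUL  -- no-port MUL/MUL
[4] i7,i8  mulh.MUL+sll.ALU  -- pair
[5] i9  xor.ALU  -- RAW r0
[6] i10  or.ALU  -- tail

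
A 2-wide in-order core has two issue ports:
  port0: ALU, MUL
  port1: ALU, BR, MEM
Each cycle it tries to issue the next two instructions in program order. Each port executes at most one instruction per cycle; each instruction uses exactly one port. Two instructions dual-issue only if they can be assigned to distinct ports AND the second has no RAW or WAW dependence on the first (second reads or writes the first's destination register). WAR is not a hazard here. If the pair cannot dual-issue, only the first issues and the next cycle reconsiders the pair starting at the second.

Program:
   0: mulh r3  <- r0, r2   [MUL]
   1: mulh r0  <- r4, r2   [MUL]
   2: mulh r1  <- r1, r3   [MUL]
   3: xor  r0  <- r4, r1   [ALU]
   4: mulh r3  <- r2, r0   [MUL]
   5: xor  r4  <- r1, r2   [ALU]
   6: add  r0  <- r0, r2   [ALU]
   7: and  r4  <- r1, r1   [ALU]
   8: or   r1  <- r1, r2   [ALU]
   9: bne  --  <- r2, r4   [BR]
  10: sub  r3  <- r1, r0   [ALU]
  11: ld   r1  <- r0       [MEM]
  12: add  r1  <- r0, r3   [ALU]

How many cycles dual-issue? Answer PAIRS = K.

t=0 i0:mulh ; no-port MUL/MUL
t=1 i1:mulh ; no-port MUL/MUL
t=2 i2:mulh ; RAW r1
t=3 i3:xor ; RAW r0
t=4 i4+i5:mulh xor ; dual
t=5 i6+i7:add and ; dual
t=6 i8+i9:or bne ; dual
t=7 i10+i11:sub ld ; dual
t=8 i12:add ; tail

PAIRS = 4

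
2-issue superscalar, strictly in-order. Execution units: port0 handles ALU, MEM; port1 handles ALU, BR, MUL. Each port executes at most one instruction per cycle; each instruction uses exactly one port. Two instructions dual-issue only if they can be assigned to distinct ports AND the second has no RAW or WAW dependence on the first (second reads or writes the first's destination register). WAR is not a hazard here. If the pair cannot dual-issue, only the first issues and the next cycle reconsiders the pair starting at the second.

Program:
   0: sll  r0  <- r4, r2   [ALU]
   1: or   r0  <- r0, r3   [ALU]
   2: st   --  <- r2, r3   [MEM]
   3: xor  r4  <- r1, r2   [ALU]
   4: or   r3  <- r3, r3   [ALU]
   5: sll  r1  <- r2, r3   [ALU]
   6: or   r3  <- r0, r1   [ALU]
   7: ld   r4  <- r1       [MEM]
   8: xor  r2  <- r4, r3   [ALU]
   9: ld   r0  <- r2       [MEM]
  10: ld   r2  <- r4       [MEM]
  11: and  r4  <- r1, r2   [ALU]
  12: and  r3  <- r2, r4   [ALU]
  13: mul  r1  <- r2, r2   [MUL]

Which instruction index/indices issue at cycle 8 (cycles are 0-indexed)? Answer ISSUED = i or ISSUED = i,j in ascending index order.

ISSUED = 11

[0] i0  sll  -- RAW+WAW r0
[1] i1,i2  or st  -- dual
[2] i3,i4  xor or  -- dual
[3] i5  sll  -- RAW r1
[4] i6,i7  or ld  -- dual
[5] i8  xor  -- RAW r2
[6] i9  ld  -- no-port MEM/MEM
[7] i10  ld  -- RAW r2
[8] i11  and  -- RAW r4
[9] i12,i13  and mul  -- dual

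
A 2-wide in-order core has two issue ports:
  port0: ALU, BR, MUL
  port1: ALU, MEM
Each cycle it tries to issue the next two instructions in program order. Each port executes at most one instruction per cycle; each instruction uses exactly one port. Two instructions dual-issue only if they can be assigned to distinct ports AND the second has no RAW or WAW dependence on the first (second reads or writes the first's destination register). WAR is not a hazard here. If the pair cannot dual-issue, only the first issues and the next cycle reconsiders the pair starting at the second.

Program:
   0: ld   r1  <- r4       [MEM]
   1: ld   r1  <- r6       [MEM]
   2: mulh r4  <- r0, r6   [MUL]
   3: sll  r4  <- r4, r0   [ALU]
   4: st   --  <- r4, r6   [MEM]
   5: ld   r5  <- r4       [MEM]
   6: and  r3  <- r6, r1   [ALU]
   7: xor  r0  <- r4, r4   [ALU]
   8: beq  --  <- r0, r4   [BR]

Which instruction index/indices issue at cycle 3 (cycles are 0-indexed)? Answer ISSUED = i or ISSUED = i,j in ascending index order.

ISSUED = 4

[0] i0  ld.MEM  -- no-port MEM/MEM
[1] i1+i2  ld.MEM+mulh.MUL  -- dual
[2] i3  sll.ALU  -- RAW r4
[3] i4  st.MEM  -- no-port MEM/MEM
[4] i5+i6  ld.MEM+and.ALU  -- dual
[5] i7  xor.ALU  -- RAW r0
[6] i8  beq.BR  -- tail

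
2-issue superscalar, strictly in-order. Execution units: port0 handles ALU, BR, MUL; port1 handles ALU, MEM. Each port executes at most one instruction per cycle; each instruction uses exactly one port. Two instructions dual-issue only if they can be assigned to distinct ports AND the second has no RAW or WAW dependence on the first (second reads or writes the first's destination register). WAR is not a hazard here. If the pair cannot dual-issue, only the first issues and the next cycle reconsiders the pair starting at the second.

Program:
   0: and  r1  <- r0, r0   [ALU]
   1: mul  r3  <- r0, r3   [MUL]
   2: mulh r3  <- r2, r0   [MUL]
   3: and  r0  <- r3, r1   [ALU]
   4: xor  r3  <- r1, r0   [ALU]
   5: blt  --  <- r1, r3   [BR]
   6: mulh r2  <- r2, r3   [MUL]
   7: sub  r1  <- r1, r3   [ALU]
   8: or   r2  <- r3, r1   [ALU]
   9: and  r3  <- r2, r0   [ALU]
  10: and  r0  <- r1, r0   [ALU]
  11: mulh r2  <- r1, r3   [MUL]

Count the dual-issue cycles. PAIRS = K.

t=0 i0&i1:and.ALU+mul.MUL ; dual
t=1 i2:mulh.MUL ; RAW r3
t=2 i3:and.ALU ; RAW r0
t=3 i4:xor.ALU ; RAW r3
t=4 i5:blt.BR ; no-port BR/MUL
t=5 i6&i7:mulh.MUL+sub.ALU ; dual
t=6 i8:or.ALU ; RAW r2
t=7 i9&i10:and.ALU+and.ALU ; dual
t=8 i11:mulh.MUL ; tail

PAIRS = 3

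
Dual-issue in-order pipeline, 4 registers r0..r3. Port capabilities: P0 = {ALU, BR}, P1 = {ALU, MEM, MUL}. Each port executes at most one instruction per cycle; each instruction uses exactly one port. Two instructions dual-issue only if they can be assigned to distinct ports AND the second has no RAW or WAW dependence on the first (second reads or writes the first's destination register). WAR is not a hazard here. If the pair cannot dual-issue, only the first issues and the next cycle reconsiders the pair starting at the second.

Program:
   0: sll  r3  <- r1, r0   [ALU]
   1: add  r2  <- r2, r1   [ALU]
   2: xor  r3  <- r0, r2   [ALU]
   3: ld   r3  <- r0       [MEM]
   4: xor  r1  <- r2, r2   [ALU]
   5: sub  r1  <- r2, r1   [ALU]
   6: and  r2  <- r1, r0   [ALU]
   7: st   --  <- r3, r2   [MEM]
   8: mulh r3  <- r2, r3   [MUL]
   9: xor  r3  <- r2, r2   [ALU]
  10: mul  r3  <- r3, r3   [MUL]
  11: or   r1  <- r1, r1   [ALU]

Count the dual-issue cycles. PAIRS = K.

[0] i0&i1  sll.ALU;add.ALU  -- dual
[1] i2  xor.ALU  -- WAW r3
[2] i3&i4  ld.MEM;xor.ALU  -- dual
[3] i5  sub.ALU  -- RAW r1
[4] i6  and.ALU  -- RAW r2
[5] i7  st.MEM  -- no-port MEM/MUL
[6] i8  mulh.MUL  -- WAW r3
[7] i9  xor.ALU  -- RAW+WAW r3
[8] i10&i11  mul.MUL;or.ALU  -- dual

PAIRS = 3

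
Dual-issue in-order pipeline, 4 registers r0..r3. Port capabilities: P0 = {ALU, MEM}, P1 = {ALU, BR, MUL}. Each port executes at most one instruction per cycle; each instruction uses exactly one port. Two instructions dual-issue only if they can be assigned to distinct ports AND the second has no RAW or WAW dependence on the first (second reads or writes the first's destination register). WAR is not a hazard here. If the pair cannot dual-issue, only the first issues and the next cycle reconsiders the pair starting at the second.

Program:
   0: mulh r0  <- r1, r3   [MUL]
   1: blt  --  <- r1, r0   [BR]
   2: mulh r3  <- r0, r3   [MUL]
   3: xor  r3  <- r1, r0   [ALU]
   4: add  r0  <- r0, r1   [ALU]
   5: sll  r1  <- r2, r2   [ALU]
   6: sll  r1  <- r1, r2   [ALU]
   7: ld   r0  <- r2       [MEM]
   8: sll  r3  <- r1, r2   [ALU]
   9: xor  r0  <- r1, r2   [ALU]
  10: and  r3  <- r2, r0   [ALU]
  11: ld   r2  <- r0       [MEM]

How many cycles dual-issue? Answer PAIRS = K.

[0] i0  mulh  -- no-port MUL/BR
[1] i1  blt  -- no-port BR/MUL
[2] i2  mulh  -- WAW r3
[3] i3&i4  xor+add  -- dual
[4] i5  sll  -- RAW+WAW r1
[5] i6&i7  sll+ld  -- dual
[6] i8&i9  sll+xor  -- dual
[7] i10&i11  and+ld  -- dual

PAIRS = 4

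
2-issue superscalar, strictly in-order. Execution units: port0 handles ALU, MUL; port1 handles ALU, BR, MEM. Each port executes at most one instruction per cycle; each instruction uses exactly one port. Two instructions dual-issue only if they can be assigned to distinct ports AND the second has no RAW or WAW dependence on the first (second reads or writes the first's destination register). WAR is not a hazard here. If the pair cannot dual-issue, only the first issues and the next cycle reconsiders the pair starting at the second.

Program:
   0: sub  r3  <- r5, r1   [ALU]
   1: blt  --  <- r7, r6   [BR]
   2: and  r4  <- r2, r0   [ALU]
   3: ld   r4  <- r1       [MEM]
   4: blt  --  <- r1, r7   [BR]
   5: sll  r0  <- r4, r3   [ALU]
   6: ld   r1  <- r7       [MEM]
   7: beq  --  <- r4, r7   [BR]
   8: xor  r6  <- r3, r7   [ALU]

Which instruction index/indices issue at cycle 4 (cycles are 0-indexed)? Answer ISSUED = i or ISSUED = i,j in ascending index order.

0. sub blt @i0/i1  | 2-wide
1. and @i2  | WAW r4
2. ld @i3  | no-port MEM/BR
3. blt sll @i4/i5  | 2-wide
4. ld @i6  | no-port MEM/BR
5. beq xor @i7/i8  | 2-wide

ISSUED = 6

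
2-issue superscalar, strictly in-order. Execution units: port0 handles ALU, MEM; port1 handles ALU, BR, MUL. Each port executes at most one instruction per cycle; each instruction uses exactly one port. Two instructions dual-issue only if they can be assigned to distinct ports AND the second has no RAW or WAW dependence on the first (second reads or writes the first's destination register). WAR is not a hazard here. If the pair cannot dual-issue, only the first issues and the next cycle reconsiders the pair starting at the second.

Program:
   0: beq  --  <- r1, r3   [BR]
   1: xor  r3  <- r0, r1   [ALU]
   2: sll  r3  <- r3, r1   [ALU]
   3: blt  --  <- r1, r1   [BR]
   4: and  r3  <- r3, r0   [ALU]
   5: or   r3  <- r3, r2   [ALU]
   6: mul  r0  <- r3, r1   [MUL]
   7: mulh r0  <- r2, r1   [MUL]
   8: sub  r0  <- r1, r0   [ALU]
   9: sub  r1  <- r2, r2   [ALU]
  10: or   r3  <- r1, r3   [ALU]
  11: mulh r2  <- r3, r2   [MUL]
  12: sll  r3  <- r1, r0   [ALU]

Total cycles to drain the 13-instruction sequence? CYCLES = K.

CYCLES = 9

#0 head=0: beq.BR/xor.ALU i0&i1 dual
#1 head=2: sll.ALU/blt.BR i2&i3 dual
#2 head=4: and.ALU i4 RAW+WAW r3
#3 head=5: or.ALU i5 RAW r3
#4 head=6: mul.MUL i6 no-port MUL/MUL
#5 head=7: mulh.MUL i7 RAW+WAW r0
#6 head=8: sub.ALU/sub.ALU i8&i9 dual
#7 head=10: or.ALU i10 RAW r3
#8 head=11: mulh.MUL/sll.ALU i11&i12 dual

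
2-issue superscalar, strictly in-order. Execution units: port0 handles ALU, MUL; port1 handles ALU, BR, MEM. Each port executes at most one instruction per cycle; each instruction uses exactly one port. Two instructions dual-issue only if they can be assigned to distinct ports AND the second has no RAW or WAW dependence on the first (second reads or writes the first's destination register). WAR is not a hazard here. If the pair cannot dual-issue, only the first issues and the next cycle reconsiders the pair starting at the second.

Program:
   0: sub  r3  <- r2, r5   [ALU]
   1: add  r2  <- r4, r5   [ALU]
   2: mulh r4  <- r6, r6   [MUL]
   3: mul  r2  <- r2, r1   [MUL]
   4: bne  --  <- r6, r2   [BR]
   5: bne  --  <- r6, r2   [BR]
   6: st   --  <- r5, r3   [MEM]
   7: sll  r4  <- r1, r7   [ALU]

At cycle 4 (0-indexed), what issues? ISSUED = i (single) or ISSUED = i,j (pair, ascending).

ISSUED = 5

[0] i0+i1  sub add  -- pair
[1] i2  mulh  -- no-port MUL/MUL
[2] i3  mul  -- RAW r2
[3] i4  bne  -- no-port BR/BR
[4] i5  bne  -- no-port BR/MEM
[5] i6+i7  st sll  -- pair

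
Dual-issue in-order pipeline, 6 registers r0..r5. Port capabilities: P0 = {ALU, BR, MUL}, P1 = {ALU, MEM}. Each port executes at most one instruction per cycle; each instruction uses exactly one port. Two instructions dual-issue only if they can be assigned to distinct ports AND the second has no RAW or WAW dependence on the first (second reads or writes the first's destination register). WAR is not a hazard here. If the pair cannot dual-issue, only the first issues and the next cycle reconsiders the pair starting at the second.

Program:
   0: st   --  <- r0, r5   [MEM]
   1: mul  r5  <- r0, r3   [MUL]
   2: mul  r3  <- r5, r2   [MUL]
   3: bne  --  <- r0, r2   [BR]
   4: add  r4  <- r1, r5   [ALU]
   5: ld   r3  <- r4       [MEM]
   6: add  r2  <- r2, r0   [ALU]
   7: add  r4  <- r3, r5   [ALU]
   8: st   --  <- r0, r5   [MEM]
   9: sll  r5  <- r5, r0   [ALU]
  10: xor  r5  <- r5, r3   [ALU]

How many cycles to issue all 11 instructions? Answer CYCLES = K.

0. st mul @i0&i1  | 2-wide
1. mul @i2  | no-port MUL/BR
2. bne add @i3&i4  | 2-wide
3. ld add @i5&i6  | 2-wide
4. add st @i7&i8  | 2-wide
5. sll @i9  | RAW+WAW r5
6. xor @i10  | tail

CYCLES = 7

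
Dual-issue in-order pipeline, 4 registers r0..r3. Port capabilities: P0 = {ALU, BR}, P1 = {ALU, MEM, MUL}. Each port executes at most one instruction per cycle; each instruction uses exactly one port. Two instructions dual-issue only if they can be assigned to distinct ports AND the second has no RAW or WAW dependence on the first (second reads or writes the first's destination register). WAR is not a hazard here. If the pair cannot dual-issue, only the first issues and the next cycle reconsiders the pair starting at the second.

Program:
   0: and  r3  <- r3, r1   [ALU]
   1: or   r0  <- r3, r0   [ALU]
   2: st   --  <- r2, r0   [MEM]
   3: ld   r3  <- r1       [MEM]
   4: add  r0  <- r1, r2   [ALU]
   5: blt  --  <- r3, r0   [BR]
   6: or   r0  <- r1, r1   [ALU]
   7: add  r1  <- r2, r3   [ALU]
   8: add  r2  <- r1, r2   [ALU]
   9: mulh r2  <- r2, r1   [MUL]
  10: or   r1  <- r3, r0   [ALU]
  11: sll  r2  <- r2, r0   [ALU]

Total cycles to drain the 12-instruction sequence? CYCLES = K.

[0] i0  and.ALU  -- RAW r3
[1] i1  or.ALU  -- RAW r0
[2] i2  st.MEM  -- no-port MEM/MEM
[3] i3/i4  ld.MEM/add.ALU  -- pair
[4] i5/i6  blt.BR/or.ALU  -- pair
[5] i7  add.ALU  -- RAW r1
[6] i8  add.ALU  -- RAW+WAW r2
[7] i9/i10  mulh.MUL/or.ALU  -- pair
[8] i11  sll.ALU  -- tail

CYCLES = 9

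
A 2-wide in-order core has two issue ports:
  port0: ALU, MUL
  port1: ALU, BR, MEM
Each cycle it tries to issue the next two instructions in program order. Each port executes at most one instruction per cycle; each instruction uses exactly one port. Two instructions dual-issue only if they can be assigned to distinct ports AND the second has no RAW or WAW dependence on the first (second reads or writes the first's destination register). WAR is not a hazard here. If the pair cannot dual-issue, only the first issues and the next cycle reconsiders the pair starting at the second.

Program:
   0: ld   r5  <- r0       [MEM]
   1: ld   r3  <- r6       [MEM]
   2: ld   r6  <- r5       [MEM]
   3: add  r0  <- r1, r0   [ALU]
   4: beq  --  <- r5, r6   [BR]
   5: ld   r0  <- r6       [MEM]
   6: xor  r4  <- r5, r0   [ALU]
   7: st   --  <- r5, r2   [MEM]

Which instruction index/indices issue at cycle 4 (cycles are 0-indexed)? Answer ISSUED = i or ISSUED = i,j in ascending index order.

  cy0 -> i0 (ld.MEM) no-port MEM/MEM
  cy1 -> i1 (ld.MEM) no-port MEM/MEM
  cy2 -> i2&i3 (ld.MEM/add.ALU) 2-wide
  cy3 -> i4 (beq.BR) no-port BR/MEM
  cy4 -> i5 (ld.MEM) RAW r0
  cy5 -> i6&i7 (xor.ALU/st.MEM) 2-wide

ISSUED = 5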